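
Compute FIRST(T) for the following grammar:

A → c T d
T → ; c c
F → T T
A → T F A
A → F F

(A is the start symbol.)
{ ';' }

To compute FIRST(T), examine every production with T on the left-hand side, reading each right-hand side left to right until a non-nullable symbol is reached.

From T → ; c c:
  - ';' is a terminal: add ';' and stop

Collecting: FIRST(T) = { ';' }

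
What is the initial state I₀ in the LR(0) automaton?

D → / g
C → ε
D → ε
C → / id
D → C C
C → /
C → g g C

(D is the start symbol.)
First, augment the grammar with D' → D
I₀ = CLOSURE({ [D' → . D] }):
  [D' → . D] has the dot before D: add [D → . / g], [D → .], [D → . C C]
  [D → . C C] has the dot before C: add [C → .], [C → . / id], [C → . /], [C → . g g C]
No further items can be added.

I₀ = { [C → . / id], [C → . /], [C → . g g C], [C → .], [D → . / g], [D → . C C], [D → .], [D' → . D] }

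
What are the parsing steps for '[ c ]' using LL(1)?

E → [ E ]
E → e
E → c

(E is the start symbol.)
LL(1) parsing maintains a stack (initially the start symbol over $) and the input. At each step: if the stack top is a terminal, match it against the current input token; if it is a non-terminal N, replace it with the RHS of M[N, lookahead] (the unique production whose predict set contains the lookahead).

Stack is shown with the top on the left.

Stack    Input    Action
------------------------
E $      [ c ] $  output E → [ E ]
[ E ] $  [ c ] $  match '['
E ] $    c ] $    output E → c
c ] $    c ] $    match 'c'
] $      ] $      match ']'
$        $        accept

The string is accepted.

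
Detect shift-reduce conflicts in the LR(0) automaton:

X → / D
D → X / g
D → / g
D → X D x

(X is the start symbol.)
No shift-reduce conflicts

A shift-reduce conflict occurs when an LR(0) state has both:
  - a complete (reduce) item [A → α .] (dot at the end), and
  - a shift item [B → β . c γ] (dot before a terminal).

Augment with X' → X and build the canonical LR(0) collection (I0 = CLOSURE({[X' → . X]}), then GOTO on every symbol after a dot until no new states appear). It has 11 states:
  I0: { [X → . / D], [X' → . X] }  — shift
  I1: { [D → . / g], [D → . X / g], [D → . X D x], [X → . / D], [X → / . D] }  — shift
  I2: { [X' → X .] }  — accept
  I3: { [D → . / g], [D → . X / g], [D → . X D x], [D → / . g], [X → . / D], [X → / . D] }  — shift
  I4: { [X → / D .] }  — reduce
  I5: { [D → . / g], [D → . X / g], [D → . X D x], [D → X . / g], [D → X . D x], [X → . / D] }  — shift
  I6: { [D → . / g], [D → . X / g], [D → . X D x], [D → / . g], [D → X / . g], [X → . / D], [X → / . D] }  — shift
  I7: { [D → X D . x] }  — shift
  I8: { [D → X D x .] }  — reduce
  I9: { [D → / g .], [D → X / g .] }  — 2 reduces
  I10: { [D → / g .] }  — reduce

No state contains both a complete item and a shift item.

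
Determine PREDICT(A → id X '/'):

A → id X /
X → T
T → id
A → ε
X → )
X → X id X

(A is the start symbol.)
{ 'id' }

PREDICT(A → id X '/') = (FIRST(RHS) \ {ε}) ∪ (FOLLOW(A) if ε ∈ FIRST(RHS), i.e. RHS ⇒* ε)
FIRST(id X '/') = { 'id' }
ε ∉ FIRST(id X '/'), so FOLLOW(A) is not added.
PREDICT(A → id X '/') = { 'id' }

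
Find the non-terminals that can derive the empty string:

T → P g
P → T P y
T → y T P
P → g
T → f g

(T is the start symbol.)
None

There are no ε-productions, so no non-terminal can derive ε.
No non-terminals are nullable.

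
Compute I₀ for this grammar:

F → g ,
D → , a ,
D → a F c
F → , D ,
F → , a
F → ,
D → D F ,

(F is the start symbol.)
{ [F → . , D ,], [F → . , a], [F → . ,], [F → . g ,], [F' → . F] }

First, augment the grammar with F' → F
I₀ = CLOSURE({ [F' → . F] }):
  [F' → . F] has the dot before F: add [F → . g ,], [F → . , D ,], [F → . , a], [F → . ,]
No further items can be added.

I₀ = { [F → . , D ,], [F → . , a], [F → . ,], [F → . g ,], [F' → . F] }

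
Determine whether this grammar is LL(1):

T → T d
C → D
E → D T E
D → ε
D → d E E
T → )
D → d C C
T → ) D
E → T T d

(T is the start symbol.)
No. Predict set conflict for T: { ')' }

Relevant sets:
  FIRST(T) = { ')' }
  FIRST(D) = { 'd', ε }
  FOLLOW(D) = { $, ')', 'd' }

For T:
  PREDICT(T → T d) = { ')' }
  PREDICT(T → ')') = { ')' }
  PREDICT(T → ')' D) = { ')' }
For E:
  PREDICT(E → D T E) = { ')', 'd' }
  PREDICT(E → T T d) = { ')' }
For D:
  PREDICT(D → ε) = { $, ')', 'd' }
  PREDICT(D → d E E) = { 'd' }
  PREDICT(D → d C C) = { 'd' }
C has a single production, so nothing to check there.

Conflict found: Predict set conflict for T: { ')' }
The grammar is NOT LL(1).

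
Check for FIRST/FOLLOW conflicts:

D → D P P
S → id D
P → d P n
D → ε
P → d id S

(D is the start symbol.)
Yes. D → D P P with FOLLOW(D) on { 'd' }

Nullable non-terminals: D.
FIRST sets used below: FIRST(D) = { 'd', ε }, FIRST(P) = { 'd' }

D: nullable alternative(s) D → ε; FOLLOW(D) = { $, 'd', 'n' }
  D → D P P: FIRST \ {ε} = { 'd' } — overlaps FOLLOW(D) on { 'd' }: CONFLICT
  D → ε: FIRST \ {ε} = { } — this is the only nullable alternative, skip

P, S have no nullable alternative, so no FIRST/FOLLOW check is needed there.

So the grammar has 1 FIRST/FOLLOW conflict (marked CONFLICT above).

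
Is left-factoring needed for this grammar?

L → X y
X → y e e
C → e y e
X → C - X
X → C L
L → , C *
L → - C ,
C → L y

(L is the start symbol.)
Yes, X has productions with common prefix 'C'

Left-factoring is needed when two productions for the same non-terminal
share a common prefix on the right-hand side.

Productions for L:
  L → X y
  L → , C *
  L → - C ,
Productions for X:
  X → y e e
  X → C - X
  X → C L
Productions for C:
  C → e y e
  C → L y

Found common prefix 'C' in productions for X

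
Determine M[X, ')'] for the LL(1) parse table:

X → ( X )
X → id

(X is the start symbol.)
Empty (error entry)

To find M[X, ')'], we find productions for X where ')' is in the predict set (PREDICT(N → α) = (FIRST(α) \ {ε}) ∪ (FOLLOW(N) if α ⇒* ε)).

X → ( X ): PREDICT = { '(' }
X → id: PREDICT = { 'id' }

M[X, ')'] is empty (no production applies)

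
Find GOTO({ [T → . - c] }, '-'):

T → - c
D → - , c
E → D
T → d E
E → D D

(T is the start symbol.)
GOTO(I, '-') = CLOSURE({ [A → αX.β] : [A → α.Xβ] ∈ I, X = '-' })

Items with dot before '-', with the dot advanced:
  [T → . - c] → [T → - . c]
Closure adds nothing (no advanced item has the dot before a non-terminal).

GOTO = { [T → - . c] }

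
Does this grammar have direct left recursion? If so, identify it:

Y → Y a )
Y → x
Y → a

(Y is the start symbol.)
Yes, Y is left-recursive

Direct left recursion occurs when N → N α for some non-terminal N (the right-hand side begins with the left-hand side itself).

Y → Y a ): LEFT RECURSIVE (starts with Y)
Y → x: starts with x
Y → a: starts with a

The grammar has direct left recursion on: Y.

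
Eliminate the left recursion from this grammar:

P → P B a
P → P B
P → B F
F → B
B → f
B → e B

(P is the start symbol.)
P is directly left-recursive. The standard transformation for
  A → A α₁ | ... | A α_m | β₁ | ... | β_n
is
  A  → β₁ A' | ... | β_n A'
  A' → α₁ A' | ... | α_m A' | ε

P → B F becomes P → B F P'
P → P B a becomes P' → B a P'
P → P B becomes P' → B P'
Add P' → ε

Productions for other non-terminals are unchanged:
  F → B
  B → f
  B → e B

Resulting grammar:
P → B F P'
P' → B a P'
P' → B P'
P' → ε
F → B
B → f
B → e B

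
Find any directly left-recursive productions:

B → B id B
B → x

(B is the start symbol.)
B → B id B: LEFT RECURSIVE (starts with B)
B → x: starts with x

The grammar has direct left recursion on: B.

Answer: Yes, B is left-recursive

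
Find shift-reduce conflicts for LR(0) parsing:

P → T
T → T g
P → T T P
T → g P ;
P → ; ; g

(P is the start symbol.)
A shift-reduce conflict occurs when an LR(0) state has both:
  - a complete (reduce) item [A → α .] (dot at the end), and
  - a shift item [B → β . c γ] (dot before a terminal).

Augment with P' → P and build the canonical LR(0) collection (I0 = CLOSURE({[P' → . P]}), then GOTO on every symbol after a dot until no new states appear). It has 12 states:
  I0: { [P → . ; ; g], [P → . T T P], [P → . T], [P' → . P], [T → . T g], [T → . g P ;] }  — shift
  I1: { [P → ; . ; g] }  — shift
  I2: { [P' → P .] }  — accept
  I3: { [P → T . T P], [P → T .], [T → . T g], [T → . g P ;], [T → T . g] }  — shift, reduce
  I4: { [P → . ; ; g], [P → . T T P], [P → . T], [T → . T g], [T → . g P ;], [T → g . P ;] }  — shift
  I5: { [T → g P . ;] }  — shift
  I6: { [T → g P ; .] }  — reduce
  I7: { [P → . ; ; g], [P → . T T P], [P → . T], [P → T T . P], [T → . T g], [T → . g P ;], [T → T . g] }  — shift
  I8: { [P → . ; ; g], [P → . T T P], [P → . T], [T → . T g], [T → . g P ;], [T → T g .], [T → g . P ;] }  — shift, reduce
  I9: { [P → T T P .] }  — reduce
  I10: { [P → ; ; . g] }  — shift
  I11: { [P → ; ; g .] }  — reduce

I3 contains reduce item [P → T .] and shift items [T → T . g], [T → . g P ;] — shift-reduce conflict.
I8 contains reduce item [T → T g .] and shift items [P → . ; ; g], [T → . g P ;] — shift-reduce conflict.

Answer: Yes — I3: [P → T .] vs [T → T . g]; I8: [T → T g .] vs [P → . ; ; g]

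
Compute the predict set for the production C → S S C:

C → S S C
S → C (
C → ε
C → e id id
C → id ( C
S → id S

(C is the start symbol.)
PREDICT(C → S S C) = (FIRST(RHS) \ {ε}) ∪ (FOLLOW(C) if ε ∈ FIRST(RHS), i.e. RHS ⇒* ε)
FIRST(S) = { '(', 'e', 'id' }
FIRST(S S C) = { '(', 'e', 'id' }
ε ∉ FIRST(S S C), so FOLLOW(C) is not added.
PREDICT(C → S S C) = { '(', 'e', 'id' }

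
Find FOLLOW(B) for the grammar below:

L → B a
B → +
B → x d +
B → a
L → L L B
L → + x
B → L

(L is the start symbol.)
In L → B a: B is followed by a, add FIRST(a) \ {ε} = { 'a' }
In L → L L B: B is at the end, add FOLLOW(L)

The FOLLOW sets referred to above (computed the same way, to a fixed point):
  FOLLOW(L) = { $, '+', 'a', 'x' }

Taking the union: FOLLOW(B) = { $, '+', 'a', 'x' }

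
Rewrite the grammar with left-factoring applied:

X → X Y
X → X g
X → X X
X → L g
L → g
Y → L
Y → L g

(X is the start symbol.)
Left-factoring transforms A → αβ₁ | αβ₂ into A → αA' and A' → β₁ | β₂
(α is the longest common prefix among the alternatives). Repeat until
no nonterminal has two alternatives with a common prefix.

Round 1: X has alternatives sharing prefix 'X'. Introduce X': X → X X'
  Add: X' → Y
  Add: X' → g
  Add: X' → X

Round 2: Y has alternatives sharing prefix 'L'. Introduce Y': Y → L Y'
  Add: Y' → ε
  Add: Y' → g

No remaining common prefixes — done.

Resulting grammar:
X → X X'
X' → Y
X' → g
X' → X
X → L g
L → g
Y → L Y'
Y' → ε
Y' → g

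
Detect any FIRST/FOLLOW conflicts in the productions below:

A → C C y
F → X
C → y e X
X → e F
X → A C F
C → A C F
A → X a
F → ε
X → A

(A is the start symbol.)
A FIRST/FOLLOW conflict occurs when a non-terminal N has a nullable alternative N → β (β ⇒* ε) and another alternative N → α with FIRST(α) ∩ FOLLOW(N) ≠ ∅: on such a lookahead the parser cannot decide between expanding α and letting N vanish via β.

Nullable non-terminals: F.
FIRST sets used below: FIRST(X) = { 'e', 'y' }

F: nullable alternative(s) F → ε; FOLLOW(F) = { 'a', 'e', 'y' }
  F → X: FIRST \ {ε} = { 'e', 'y' } — overlaps FOLLOW(F) on { 'e', 'y' }: CONFLICT
  F → ε: FIRST \ {ε} = { } — this is the only nullable alternative, skip

A, C, X have no nullable alternative, so no FIRST/FOLLOW check is needed there.

So the grammar has 1 FIRST/FOLLOW conflict (marked CONFLICT above).

Answer: Yes. F → X with FOLLOW(F) on { 'e', 'y' }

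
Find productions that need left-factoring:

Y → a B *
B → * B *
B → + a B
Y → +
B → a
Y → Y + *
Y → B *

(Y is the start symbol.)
Left-factoring is needed when two productions for the same non-terminal
share a common prefix on the right-hand side.

Productions for Y:
  Y → a B *
  Y → +
  Y → Y + *
  Y → B *
Productions for B:
  B → * B *
  B → + a B
  B → a

No common prefixes found.

Answer: No, left-factoring is not needed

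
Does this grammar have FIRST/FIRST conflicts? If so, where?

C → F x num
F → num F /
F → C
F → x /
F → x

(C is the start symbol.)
A FIRST/FIRST conflict occurs when two productions N → α and N → β for the same non-terminal have FIRST(α) ∩ FIRST(β) ≠ ∅ (with ε ∈ FIRST of a nullable right-hand side, so two nullable alternatives also conflict).

FIRST sets of the non-terminals at (or reachable through a nullable prefix from) the front of some alternative:
  FIRST(C) = { 'num', 'x' }

Productions for F:
  F → num F /: FIRST = { 'num' }
  F → C: FIRST = { 'num', 'x' }
  F → x /: FIRST = { 'x' }
  F → x: FIRST = { 'x' }
C has only one production, so no FIRST/FIRST conflict is possible there.

Conflict for F: F → num F / and F → C
  Overlap: { 'num' }
Conflict for F: F → C and F → x /
  Overlap: { 'x' }
Conflict for F: F → C and F → x
  Overlap: { 'x' }
Conflict for F: F → x / and F → x
  Overlap: { 'x' }

Answer: Yes. F → num F '/' / F → C on { 'num' }; F → C / F → x '/' on { 'x' }; F → C / F → x on { 'x' }; F → x '/' / F → x on { 'x' }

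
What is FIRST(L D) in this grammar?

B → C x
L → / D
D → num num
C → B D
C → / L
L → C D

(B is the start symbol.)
FIRST sets of the non-terminals involved (from the grammar, by fixed-point iteration):
  FIRST(L) = { '/' }

To compute FIRST(L D), process the symbols left to right:
Symbol L is a non-terminal. Add FIRST(L) \ {ε} = { '/' }
L is not nullable (ε ∉ FIRST(L)), so stop here.
FIRST(L D) = { '/' }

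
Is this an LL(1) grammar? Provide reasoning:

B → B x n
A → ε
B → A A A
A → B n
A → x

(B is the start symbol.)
Relevant sets:
  FIRST(B) = { 'n', 'x', ε }
  FIRST(A) = { 'n', 'x', ε }
  FOLLOW(B) = { $, 'n', 'x' }
  FOLLOW(A) = { $, 'n', 'x' }

For B:
  PREDICT(B → B x n) = { 'n', 'x' }
  PREDICT(B → A A A) = { $, 'n', 'x' }
For A:
  PREDICT(A → ε) = { $, 'n', 'x' }
  PREDICT(A → B n) = { 'n', 'x' }
  PREDICT(A → x) = { 'x' }

Conflict found: Predict set conflict for B: { 'n', 'x' }
The grammar is NOT LL(1).

Answer: No. Predict set conflict for B: { 'n', 'x' }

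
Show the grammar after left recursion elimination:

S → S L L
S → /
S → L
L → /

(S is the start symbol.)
S → / S'
S → L S'
S' → L L S'
S' → ε
L → /

S is directly left-recursive. The standard transformation for
  A → A α₁ | ... | A α_m | β₁ | ... | β_n
is
  A  → β₁ A' | ... | β_n A'
  A' → α₁ A' | ... | α_m A' | ε

S → / becomes S → / S'
S → L becomes S → L S'
S → S L L becomes S' → L L S'
Add S' → ε

Productions for other non-terminals are unchanged:
  L → /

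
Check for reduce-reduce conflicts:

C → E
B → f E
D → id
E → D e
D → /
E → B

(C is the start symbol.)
A reduce-reduce conflict occurs when an LR(0) state has two complete items [A → α .] and [B → β .] — both call for a reduction, and with no lookahead the parser cannot choose between them.

Augment with C' → C and build the canonical LR(0) collection (I0 = CLOSURE({[C' → . C]}), then GOTO on every symbol after a dot until no new states appear). It has 10 states:
  I0: { [B → . f E], [C → . E], [C' → . C], [D → . /], [D → . id], [E → . B], [E → . D e] }  — shift
  I1: { [D → / .] }  — reduce
  I2: { [E → B .] }  — reduce
  I3: { [C' → C .] }  — accept
  I4: { [E → D . e] }  — shift
  I5: { [C → E .] }  — reduce
  I6: { [B → . f E], [B → f . E], [D → . /], [D → . id], [E → . B], [E → . D e] }  — shift
  I7: { [D → id .] }  — reduce
  I8: { [B → f E .] }  — reduce
  I9: { [E → D e .] }  — reduce

No state contains more than one complete item.

Answer: No reduce-reduce conflicts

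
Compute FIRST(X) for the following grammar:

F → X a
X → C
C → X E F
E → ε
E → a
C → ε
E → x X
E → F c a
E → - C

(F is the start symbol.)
{ '-', 'a', 'x', ε }

FIRST sets of the other non-terminals involved (by the same procedure, iterated to a fixed point):
  FIRST(C) = { '-', 'a', 'x', ε }

From X → C:
  - C is a non-terminal: add FIRST(C) \ {ε} = { '-', 'a', 'x' }
    C is nullable and nothing follows, so the whole right-hand side can vanish: ε ∈ FIRST(X)

Collecting: FIRST(X) = { '-', 'a', 'x', ε }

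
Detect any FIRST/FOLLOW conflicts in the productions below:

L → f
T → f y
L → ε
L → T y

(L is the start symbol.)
No FIRST/FOLLOW conflicts.

Nullable non-terminals: L.
FIRST sets used below: FIRST(T) = { 'f' }

L: nullable alternative(s) L → ε; FOLLOW(L) = { $ }
  L → f: FIRST \ {ε} = { 'f' } — disjoint from FOLLOW(L)
  L → ε: FIRST \ {ε} = { } — this is the only nullable alternative, skip
  L → T y: FIRST \ {ε} = { 'f' } — disjoint from FOLLOW(L)

T has no nullable alternative, so no FIRST/FOLLOW check is needed there.

No FIRST/FOLLOW conflicts found.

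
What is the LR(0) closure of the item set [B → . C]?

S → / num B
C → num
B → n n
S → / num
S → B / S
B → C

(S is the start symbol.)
To compute CLOSURE, for each item [A → α.Bβ] where B is a non-terminal, add [B → .γ] for all productions B → γ; repeat for the newly added items until nothing changes.

Start with: [B → . C]
  [B → . C] has the dot before C: add [C → . num]
No further items can be added.

CLOSURE = { [B → . C], [C → . num] }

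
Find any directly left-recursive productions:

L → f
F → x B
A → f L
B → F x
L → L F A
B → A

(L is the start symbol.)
Direct left recursion occurs when N → N α for some non-terminal N (the right-hand side begins with the left-hand side itself).

L → f: starts with f
F → x B: starts with x
A → f L: starts with f
B → F x: starts with F
L → L F A: LEFT RECURSIVE (starts with L)
B → A: starts with A

The grammar has direct left recursion on: L.

Answer: Yes, L is left-recursive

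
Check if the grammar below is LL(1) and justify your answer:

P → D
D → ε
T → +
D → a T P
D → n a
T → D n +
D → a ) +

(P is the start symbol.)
No. Predict set conflict for D: { 'n' }

Relevant sets:
  FIRST(D) = { 'a', 'n', ε }
  FOLLOW(D) = { $, 'n' }

For D:
  PREDICT(D → ε) = { $, 'n' }
  PREDICT(D → a T P) = { 'a' }
  PREDICT(D → n a) = { 'n' }
  PREDICT(D → a ')' '+') = { 'a' }
For T:
  PREDICT(T → '+') = { '+' }
  PREDICT(T → D n '+') = { 'a', 'n' }
P has a single production, so nothing to check there.

Conflict found: Predict set conflict for D: { 'n' }
The grammar is NOT LL(1).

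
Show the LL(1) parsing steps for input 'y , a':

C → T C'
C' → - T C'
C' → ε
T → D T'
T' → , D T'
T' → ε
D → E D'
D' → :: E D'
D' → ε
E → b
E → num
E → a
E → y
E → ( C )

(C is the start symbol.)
LL(1) parsing maintains a stack (initially the start symbol over $) and the input. At each step: if the stack top is a terminal, match it against the current input token; if it is a non-terminal N, replace it with the RHS of M[N, lookahead] (the unique production whose predict set contains the lookahead).

Stack is shown with the top on the left.

Stack         Input    Action
-----------------------------
C $           y , a $  output C → T C'
T C' $        y , a $  output T → D T'
D T' C' $     y , a $  output D → E D'
E D' T' C' $  y , a $  output E → y
y D' T' C' $  y , a $  match 'y'
D' T' C' $    , a $    output D' → ε
T' C' $       , a $    output T' → , D T'
, D T' C' $   , a $    match ','
D T' C' $     a $      output D → E D'
E D' T' C' $  a $      output E → a
a D' T' C' $  a $      match 'a'
D' T' C' $    $        output D' → ε
T' C' $       $        output T' → ε
C' $          $        output C' → ε
$             $        accept

The string is accepted.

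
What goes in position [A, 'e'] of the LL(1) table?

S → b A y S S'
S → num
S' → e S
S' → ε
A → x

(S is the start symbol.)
To find M[A, 'e'], we find productions for A where 'e' is in the predict set (PREDICT(N → α) = (FIRST(α) \ {ε}) ∪ (FOLLOW(N) if α ⇒* ε)).

A → x: PREDICT = { 'x' }

M[A, 'e'] is empty (no production applies)

Answer: Empty (error entry)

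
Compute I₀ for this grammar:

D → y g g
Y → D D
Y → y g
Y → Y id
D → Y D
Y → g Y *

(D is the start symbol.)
First, augment the grammar with D' → D
I₀ = CLOSURE({ [D' → . D] }):
  [D' → . D] has the dot before D: add [D → . y g g], [D → . Y D]
  [D → . Y D] has the dot before Y: add [Y → . D D], [Y → . y g], [Y → . Y id], [Y → . g Y *]
No further items can be added.

I₀ = { [D → . Y D], [D → . y g g], [D' → . D], [Y → . D D], [Y → . Y id], [Y → . g Y *], [Y → . y g] }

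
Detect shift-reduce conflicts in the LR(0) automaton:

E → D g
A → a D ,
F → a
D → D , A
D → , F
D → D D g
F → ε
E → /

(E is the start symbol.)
Yes — I1: [F → .] vs [F → . a]; I5: [F → .] vs [A → . a D ,]; I11: [F → a .] vs [D → . , F]; I13: [A → a D , .] vs [A → . a D ,]

Augment with E' → E and build the canonical LR(0) collection (I0 = CLOSURE({[E' → . E]}), then GOTO on every symbol after a dot until no new states appear). It has 15 states:
  I0: { [D → . , F], [D → . D , A], [D → . D D g], [E → . /], [E → . D g], [E' → . E] }  — shift
  I1: { [D → , . F], [F → . a], [F → .] }  — shift, reduce
  I2: { [E → / .] }  — reduce
  I3: { [D → . , F], [D → . D , A], [D → . D D g], [D → D . , A], [D → D . D g], [E → D . g] }  — shift
  I4: { [E' → E .] }  — accept
  I5: { [A → . a D ,], [D → , . F], [D → D , . A], [F → . a], [F → .] }  — shift, reduce
  I6: { [D → . , F], [D → . D , A], [D → . D D g], [D → D . , A], [D → D . D g], [D → D D . g] }  — shift
  I7: { [E → D g .] }  — reduce
  I8: { [D → D D g .] }  — reduce
  I9: { [D → D , A .] }  — reduce
  I10: { [D → , F .] }  — reduce
  I11: { [A → a . D ,], [D → . , F], [D → . D , A], [D → . D D g], [F → a .] }  — shift, reduce
  I12: { [A → a D . ,], [D → . , F], [D → . D , A], [D → . D D g], [D → D . , A], [D → D . D g] }  — shift
  I13: { [A → . a D ,], [A → a D , .], [D → , . F], [D → D , . A], [F → . a], [F → .] }  — shift, 2 reduces
  I14: { [F → a .] }  — reduce

I1 contains reduce item [F → .] and shift item [F → . a] — shift-reduce conflict.
I5 contains reduce item [F → .] and shift items [A → . a D ,], [F → . a] — shift-reduce conflict.
I11 contains reduce item [F → a .] and shift item [D → . , F] — shift-reduce conflict.
I13 contains reduce items [A → a D , .], [F → .] and shift items [A → . a D ,], [F → . a] — shift-reduce conflict.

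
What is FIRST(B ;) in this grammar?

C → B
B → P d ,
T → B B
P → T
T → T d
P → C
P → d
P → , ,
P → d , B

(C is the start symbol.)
{ ',', 'd' }

FIRST sets of the non-terminals involved (from the grammar, by fixed-point iteration):
  FIRST(B) = { ',', 'd' }

To compute FIRST(B ;), process the symbols left to right:
Symbol B is a non-terminal. Add FIRST(B) \ {ε} = { ',', 'd' }
B is not nullable (ε ∉ FIRST(B)), so stop here.
FIRST(B ;) = { ',', 'd' }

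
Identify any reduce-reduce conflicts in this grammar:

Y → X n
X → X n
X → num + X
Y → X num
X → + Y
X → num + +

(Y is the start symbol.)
Yes — I10: [X → X n .] vs [Y → X n .]

Augment with Y' → Y and build the canonical LR(0) collection (I0 = CLOSURE({[Y' → . Y]}), then GOTO on every symbol after a dot until no new states appear). It has 12 states:
  I0: { [X → . + Y], [X → . X n], [X → . num + +], [X → . num + X], [Y → . X n], [Y → . X num], [Y' → . Y] }  — shift
  I1: { [X → + . Y], [X → . + Y], [X → . X n], [X → . num + +], [X → . num + X], [Y → . X n], [Y → . X num] }  — shift
  I2: { [X → X . n], [Y → X . n], [Y → X . num] }  — shift
  I3: { [Y' → Y .] }  — accept
  I4: { [X → num . + +], [X → num . + X] }  — shift
  I5: { [X → . + Y], [X → . X n], [X → . num + +], [X → . num + X], [X → num + . +], [X → num + . X] }  — shift
  I6: { [X → + . Y], [X → . + Y], [X → . X n], [X → . num + +], [X → . num + X], [X → num + + .], [Y → . X n], [Y → . X num] }  — shift, reduce
  I7: { [X → X . n], [X → num + X .] }  — shift, reduce
  I8: { [X → X n .] }  — reduce
  I9: { [X → + Y .] }  — reduce
  I10: { [X → X n .], [Y → X n .] }  — 2 reduces
  I11: { [Y → X num .] }  — reduce

I10 contains complete items [X → X n .], [Y → X n .] — reduce-reduce conflict.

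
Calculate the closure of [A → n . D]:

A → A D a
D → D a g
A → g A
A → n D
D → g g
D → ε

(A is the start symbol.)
Start with: [A → n . D]
  [A → n . D] has the dot before D: add [D → . D a g], [D → . g g], [D → .]
No further items can be added.

CLOSURE = { [A → n . D], [D → . D a g], [D → . g g], [D → .] }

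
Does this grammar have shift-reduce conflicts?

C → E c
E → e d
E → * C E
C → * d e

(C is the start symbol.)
No shift-reduce conflicts

A shift-reduce conflict occurs when an LR(0) state has both:
  - a complete (reduce) item [A → α .] (dot at the end), and
  - a shift item [B → β . c γ] (dot before a terminal).

Augment with C' → C and build the canonical LR(0) collection (I0 = CLOSURE({[C' → . C]}), then GOTO on every symbol after a dot until no new states appear). It has 12 states:
  I0: { [C → . * d e], [C → . E c], [C' → . C], [E → . * C E], [E → . e d] }  — shift
  I1: { [C → * . d e], [C → . * d e], [C → . E c], [E → * . C E], [E → . * C E], [E → . e d] }  — shift
  I2: { [C' → C .] }  — accept
  I3: { [C → E . c] }  — shift
  I4: { [E → e . d] }  — shift
  I5: { [E → e d .] }  — reduce
  I6: { [C → E c .] }  — reduce
  I7: { [E → * C . E], [E → . * C E], [E → . e d] }  — shift
  I8: { [C → * d . e] }  — shift
  I9: { [C → * d e .] }  — reduce
  I10: { [C → . * d e], [C → . E c], [E → * . C E], [E → . * C E], [E → . e d] }  — shift
  I11: { [E → * C E .] }  — reduce

No state contains both a complete item and a shift item.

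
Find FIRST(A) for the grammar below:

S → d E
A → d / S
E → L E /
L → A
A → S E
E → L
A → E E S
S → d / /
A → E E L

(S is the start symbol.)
To compute FIRST(A), examine every production with A on the left-hand side, reading each right-hand side left to right until a non-nullable symbol is reached.

FIRST sets of the other non-terminals involved (by the same procedure, iterated to a fixed point):
  FIRST(S) = { 'd' }
  FIRST(E) = { 'd' }

From A → d / S:
  - d is a terminal: add 'd' and stop
From A → S E:
  - S is a non-terminal: add FIRST(S) \ {ε} = { 'd' }
    S is not nullable, so stop
From A → E E S:
  - E is a non-terminal: add FIRST(E) \ {ε} = { 'd' }
    E is not nullable, so stop
From A → E E L:
  - E is a non-terminal: add FIRST(E) \ {ε} = { 'd' }
    E is not nullable, so stop

Collecting: FIRST(A) = { 'd' }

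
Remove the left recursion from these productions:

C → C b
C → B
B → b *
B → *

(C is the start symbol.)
C is directly left-recursive. The standard transformation for
  A → A α₁ | ... | A α_m | β₁ | ... | β_n
is
  A  → β₁ A' | ... | β_n A'
  A' → α₁ A' | ... | α_m A' | ε

C → B becomes C → B C'
C → C b becomes C' → b C'
Add C' → ε

Productions for other non-terminals are unchanged:
  B → b *
  B → *

Resulting grammar:
C → B C'
C' → b C'
C' → ε
B → b *
B → *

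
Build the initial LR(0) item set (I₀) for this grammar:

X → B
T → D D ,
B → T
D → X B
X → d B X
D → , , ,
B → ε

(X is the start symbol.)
First, augment the grammar with X' → X
I₀ = CLOSURE({ [X' → . X] }):
  [X' → . X] has the dot before X: add [X → . B], [X → . d B X]
  [X → . B] has the dot before B: add [B → . T], [B → .]
  [B → . T] has the dot before T: add [T → . D D ,]
  [T → . D D ,] has the dot before D: add [D → . X B], [D → . , , ,]
No further items can be added.

I₀ = { [B → . T], [B → .], [D → . , , ,], [D → . X B], [T → . D D ,], [X → . B], [X → . d B X], [X' → . X] }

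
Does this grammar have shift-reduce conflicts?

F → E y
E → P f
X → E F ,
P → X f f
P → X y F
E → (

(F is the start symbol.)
No shift-reduce conflicts

A shift-reduce conflict occurs when an LR(0) state has both:
  - a complete (reduce) item [A → α .] (dot at the end), and
  - a shift item [B → β . c γ] (dot before a terminal).

Augment with F' → F and build the canonical LR(0) collection (I0 = CLOSURE({[F' → . F]}), then GOTO on every symbol after a dot until no new states appear). It has 14 states:
  I0: { [E → . (], [E → . P f], [F → . E y], [F' → . F], [P → . X f f], [P → . X y F], [X → . E F ,] }  — shift
  I1: { [E → ( .] }  — reduce
  I2: { [E → . (], [E → . P f], [F → . E y], [F → E . y], [P → . X f f], [P → . X y F], [X → . E F ,], [X → E . F ,] }  — shift
  I3: { [F' → F .] }  — accept
  I4: { [E → P . f] }  — shift
  I5: { [P → X . f f], [P → X . y F] }  — shift
  I6: { [P → X f . f] }  — shift
  I7: { [E → . (], [E → . P f], [F → . E y], [P → . X f f], [P → . X y F], [P → X y . F], [X → . E F ,] }  — shift
  I8: { [P → X y F .] }  — reduce
  I9: { [P → X f f .] }  — reduce
  I10: { [E → P f .] }  — reduce
  I11: { [X → E F . ,] }  — shift
  I12: { [F → E y .] }  — reduce
  I13: { [X → E F , .] }  — reduce

No state contains both a complete item and a shift item.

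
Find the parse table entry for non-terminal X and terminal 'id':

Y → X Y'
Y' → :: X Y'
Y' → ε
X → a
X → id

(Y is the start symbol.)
To find M[X, 'id'], we find productions for X where 'id' is in the predict set (PREDICT(N → α) = (FIRST(α) \ {ε}) ∪ (FOLLOW(N) if α ⇒* ε)).

X → a: PREDICT = { 'a' }
X → id: PREDICT = { 'id' }
  'id' is in predict set, so this production goes in M[X, 'id']

M[X, 'id'] = X → id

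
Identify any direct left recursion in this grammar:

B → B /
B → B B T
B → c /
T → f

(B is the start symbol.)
B → B /: LEFT RECURSIVE (starts with B)
B → B B T: LEFT RECURSIVE (starts with B)
B → c /: starts with c
T → f: starts with f

The grammar has direct left recursion on: B.

Answer: Yes, B is left-recursive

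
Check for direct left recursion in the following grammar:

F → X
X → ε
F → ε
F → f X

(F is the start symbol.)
No direct left recursion

Direct left recursion occurs when N → N α for some non-terminal N (the right-hand side begins with the left-hand side itself).

F → X: starts with X
X → ε: starts with ε
F → ε: starts with ε
F → f X: starts with f

No direct left recursion found.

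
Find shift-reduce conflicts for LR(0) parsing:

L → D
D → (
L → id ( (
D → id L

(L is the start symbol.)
A shift-reduce conflict occurs when an LR(0) state has both:
  - a complete (reduce) item [A → α .] (dot at the end), and
  - a shift item [B → β . c γ] (dot before a terminal).

Augment with L' → L and build the canonical LR(0) collection (I0 = CLOSURE({[L' → . L]}), then GOTO on every symbol after a dot until no new states appear). It has 8 states:
  I0: { [D → . (], [D → . id L], [L → . D], [L → . id ( (], [L' → . L] }  — shift
  I1: { [D → ( .] }  — reduce
  I2: { [L → D .] }  — reduce
  I3: { [L' → L .] }  — accept
  I4: { [D → . (], [D → . id L], [D → id . L], [L → . D], [L → . id ( (], [L → id . ( (] }  — shift
  I5: { [D → ( .], [L → id ( . (] }  — shift, reduce
  I6: { [D → id L .] }  — reduce
  I7: { [L → id ( ( .] }  — reduce

I5 contains reduce item [D → ( .] and shift item [L → id ( . (] — shift-reduce conflict.

Answer: Yes — I5: [D → ( .] vs [L → id ( . (]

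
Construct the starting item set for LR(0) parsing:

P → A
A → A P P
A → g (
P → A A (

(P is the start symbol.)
First, augment the grammar with P' → P
I₀ = CLOSURE({ [P' → . P] }):
  [P' → . P] has the dot before P: add [P → . A], [P → . A A (]
  [P → . A] has the dot before A: add [A → . A P P], [A → . g (]
No further items can be added.

I₀ = { [A → . A P P], [A → . g (], [P → . A A (], [P → . A], [P' → . P] }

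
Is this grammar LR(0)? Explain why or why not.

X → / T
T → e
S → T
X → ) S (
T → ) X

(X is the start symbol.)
Yes, the grammar is LR(0)

A grammar is LR(0) if no state in the canonical LR(0) collection has:
  - both a shift item (dot before a terminal) and a complete item (shift-reduce conflict), or
  - two or more complete items (reduce-reduce conflict; the accept item [X' → X .] counts as a complete item here).

Augment with X' → X and build the canonical LR(0) collection (I0 = CLOSURE({[X' → . X]}), then GOTO on every symbol after a dot until no new states appear). It has 11 states:
  I0: { [X → . ) S (], [X → . / T], [X' → . X] }  — shift
  I1: { [S → . T], [T → . ) X], [T → . e], [X → ) . S (] }  — shift
  I2: { [T → . ) X], [T → . e], [X → / . T] }  — shift
  I3: { [X' → X .] }  — accept
  I4: { [T → ) . X], [X → . ) S (], [X → . / T] }  — shift
  I5: { [X → / T .] }  — reduce
  I6: { [T → e .] }  — reduce
  I7: { [T → ) X .] }  — reduce
  I8: { [X → ) S . (] }  — shift
  I9: { [S → T .] }  — reduce
  I10: { [X → ) S ( .] }  — reduce

Every state is either a pure shift/goto state or contains exactly one complete item and nothing to shift — no conflicts. The grammar is LR(0).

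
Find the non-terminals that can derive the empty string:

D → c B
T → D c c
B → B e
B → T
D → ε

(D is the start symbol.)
{ 'D' }

A non-terminal is nullable if it can derive ε (the empty string): either it has an ε-production, or it has a production whose right-hand side consists entirely of nullable non-terminals.

ε-productions: D → ε
So D is immediately nullable.
No further non-terminal can be added: every production for the remaining non-terminals contains a terminal or a non-nullable non-terminal.
Nullable = { 'D' }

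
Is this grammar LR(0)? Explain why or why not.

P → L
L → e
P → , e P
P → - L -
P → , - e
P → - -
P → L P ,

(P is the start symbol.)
A grammar is LR(0) if no state in the canonical LR(0) collection has:
  - both a shift item (dot before a terminal) and a complete item (shift-reduce conflict), or
  - two or more complete items (reduce-reduce conflict; the accept item [P' → P .] counts as a complete item here).

Augment with P' → P and build the canonical LR(0) collection (I0 = CLOSURE({[P' → . P]}), then GOTO on every symbol after a dot until no new states appear). It has 15 states:
  I0: { [L → . e], [P → . , - e], [P → . , e P], [P → . - -], [P → . - L -], [P → . L P ,], [P → . L], [P' → . P] }  — shift
  I1: { [P → , . - e], [P → , . e P] }  — shift
  I2: { [L → . e], [P → - . -], [P → - . L -] }  — shift
  I3: { [L → . e], [P → . , - e], [P → . , e P], [P → . - -], [P → . - L -], [P → . L P ,], [P → . L], [P → L . P ,], [P → L .] }  — shift, reduce
  I4: { [P' → P .] }  — accept
  I5: { [L → e .] }  — reduce
  I6: { [P → L P . ,] }  — shift
  I7: { [P → L P , .] }  — reduce
  I8: { [P → - - .] }  — reduce
  I9: { [P → - L . -] }  — shift
  I10: { [P → - L - .] }  — reduce
  I11: { [P → , - . e] }  — shift
  I12: { [L → . e], [P → , e . P], [P → . , - e], [P → . , e P], [P → . - -], [P → . - L -], [P → . L P ,], [P → . L] }  — shift
  I13: { [P → , e P .] }  — reduce
  I14: { [P → , - e .] }  — reduce

Conflict in state I3:
  Shift-reduce conflict between [P → L .] and [L → . e]
So the grammar is NOT LR(0).

Answer: No. Shift-reduce conflict between [P → L .] and [L → . e]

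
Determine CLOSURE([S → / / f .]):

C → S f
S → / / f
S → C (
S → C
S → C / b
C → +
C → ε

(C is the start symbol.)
{ [S → / / f .] }

To compute CLOSURE, for each item [A → α.Bβ] where B is a non-terminal, add [B → .γ] for all productions B → γ; repeat for the newly added items until nothing changes.

Start with: [S → / / f .]
The dot is at the end, so nothing is added.

CLOSURE = { [S → / / f .] }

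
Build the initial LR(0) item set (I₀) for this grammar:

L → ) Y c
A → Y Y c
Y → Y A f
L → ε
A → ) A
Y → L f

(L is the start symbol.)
{ [L → . ) Y c], [L → .], [L' → . L] }

First, augment the grammar with L' → L
I₀ = CLOSURE({ [L' → . L] }):
  [L' → . L] has the dot before L: add [L → . ) Y c], [L → .]
No further items can be added.

I₀ = { [L → . ) Y c], [L → .], [L' → . L] }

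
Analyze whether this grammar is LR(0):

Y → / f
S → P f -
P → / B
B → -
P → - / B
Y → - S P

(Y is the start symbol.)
Augment with Y' → Y and build the canonical LR(0) collection (I0 = CLOSURE({[Y' → . Y]}), then GOTO on every symbol after a dot until no new states appear). It has 16 states:
  I0: { [Y → . - S P], [Y → . / f], [Y' → . Y] }  — shift
  I1: { [P → . - / B], [P → . / B], [S → . P f -], [Y → - . S P] }  — shift
  I2: { [Y → / . f] }  — shift
  I3: { [Y' → Y .] }  — accept
  I4: { [Y → / f .] }  — reduce
  I5: { [P → - . / B] }  — shift
  I6: { [B → . -], [P → / . B] }  — shift
  I7: { [S → P . f -] }  — shift
  I8: { [P → . - / B], [P → . / B], [Y → - S . P] }  — shift
  I9: { [Y → - S P .] }  — reduce
  I10: { [S → P f . -] }  — shift
  I11: { [S → P f - .] }  — reduce
  I12: { [B → - .] }  — reduce
  I13: { [P → / B .] }  — reduce
  I14: { [B → . -], [P → - / . B] }  — shift
  I15: { [P → - / B .] }  — reduce

Every state is either a pure shift/goto state or contains exactly one complete item and nothing to shift — no conflicts. The grammar is LR(0).

Answer: Yes, the grammar is LR(0)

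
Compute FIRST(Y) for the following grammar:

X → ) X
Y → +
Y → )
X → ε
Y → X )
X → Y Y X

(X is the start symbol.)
{ ')', '+' }

FIRST sets of the other non-terminals involved (by the same procedure, iterated to a fixed point):
  FIRST(X) = { ')', '+', ε }

From Y → +:
  - '+' is a terminal: add '+' and stop
From Y → ):
  - ')' is a terminal: add ')' and stop
From Y → X ):
  - X is a non-terminal: add FIRST(X) \ {ε} = { ')', '+' }
    X is nullable, so continue to the next symbol
  - ')' is a terminal: add ')' and stop

Collecting: FIRST(Y) = { ')', '+' }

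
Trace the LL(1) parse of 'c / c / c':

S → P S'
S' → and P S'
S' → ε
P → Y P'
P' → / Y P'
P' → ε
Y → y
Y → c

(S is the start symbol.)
LL(1) parsing maintains a stack (initially the start symbol over $) and the input. At each step: if the stack top is a terminal, match it against the current input token; if it is a non-terminal N, replace it with the RHS of M[N, lookahead] (the unique production whose predict set contains the lookahead).

Stack is shown with the top on the left.

Stack        Input        Action
--------------------------------
S $          c / c / c $  output S → P S'
P S' $       c / c / c $  output P → Y P'
Y P' S' $    c / c / c $  output Y → c
c P' S' $    c / c / c $  match 'c'
P' S' $      / c / c $    output P' → / Y P'
/ Y P' S' $  / c / c $    match '/'
Y P' S' $    c / c $      output Y → c
c P' S' $    c / c $      match 'c'
P' S' $      / c $        output P' → / Y P'
/ Y P' S' $  / c $        match '/'
Y P' S' $    c $          output Y → c
c P' S' $    c $          match 'c'
P' S' $      $            output P' → ε
S' $         $            output S' → ε
$            $            accept

The string is accepted.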